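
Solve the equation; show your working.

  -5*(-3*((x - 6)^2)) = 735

Step 1. [-5*(-3*((x - 6)^2)) = 735] -5 out front; divide by -5, so div: -3*((x - 6)^2) = -147.
Step 2. [-3*((x - 6)^2) = -147] leading coefficient -3: divide by -3 ⇒ div: (x - 6)^2 = 49.
Step 3. [(x - 6)^2 = 49] 49 ≥ 0, LHS is (·)² — take ±√, so sqrt: x - 6 = 7 or -7.
Step 4. [x - 6 = 7 or -7] -6 is outermost — add 6 both sides, so sub: x = 13 or -1.

Answer: x ∈ {-1, 13}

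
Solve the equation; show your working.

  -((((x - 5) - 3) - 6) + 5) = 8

Step 1. [-((((x - 5) - 3) - 6) + 5) = 8] flip signs both sides ⇒ neg: (((x - 5) - 3) - 6) + 5 = -8.
Step 2. [(((x - 5) - 3) - 6) + 5 = -8] subtract 5: x sits inside (… + 5) ⇒ sub: ((x - 5) - 3) - 6 = -13.
Step 3. [((x - 5) - 3) - 6 = -13] peel the -6: add 6 from each side ⇒ sub: (x - 5) - 3 = -7.
Step 4. [(x - 5) - 3 = -7] add 3: x sits inside (… - 3). So sub: x - 5 = -4.
Step 5. [x - 5 = -4] peel the -5: add 5 from each side. So sub: x = 1.

Answer: x ∈ {1}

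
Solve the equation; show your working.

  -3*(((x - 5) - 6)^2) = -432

Step 1. [-3*(((x - 5) - 6)^2) = -432] leading coefficient -3: divide by -3. So div: ((x - 5) - 6)^2 = 144.
Step 2. [((x - 5) - 6)^2 = 144] 144 ≥ 0, LHS is (·)² — take ±√ ⇒ sqrt: (x - 5) - 6 = 12 or -12.
Step 3. [(x - 5) - 6 = 12 or -12] peel the -6: add 6 from each side, so sub: x - 5 = 18 or -6.
Step 4. [x - 5 = 18 or -6] -5 is outermost — add 5 both sides, so sub: x = 23 or -1.

Answer: x ∈ {-1, 23}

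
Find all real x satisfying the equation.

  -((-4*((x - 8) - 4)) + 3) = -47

Step 1. [-((-4*((x - 8) - 4)) + 3) = -47] LHS negated; negate both sides. So neg: (-4*((x - 8) - 4)) + 3 = 47.
Step 2. [(-4*((x - 8) - 4)) + 3 = 47] the outer +3 inverts by subtracting 3, so sub: -4*((x - 8) - 4) = 44.
Step 3. [-4*((x - 8) - 4) = 44] LHS = -4·(…); ÷-4 both sides. So div: (x - 8) - 4 = -11.
Step 4. [(x - 8) - 4 = -11] peel the -4: add 4 from each side. So sub: x - 8 = -7.
Step 5. [x - 8 = -7] peel the -8: add 8 from each side. So sub: x = 1.

Answer: x ∈ {1}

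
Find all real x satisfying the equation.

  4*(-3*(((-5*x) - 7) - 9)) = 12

Step 1. [4*(-3*(((-5*x) - 7) - 9)) = 12] divide by the outer 4. So div: -3*(((-5*x) - 7) - 9) = 3.
Step 2. [-3*(((-5*x) - 7) - 9) = 3] LHS = -3·(…); ÷-3 both sides, so div: ((-5*x) - 7) - 9 = -1.
Step 3. [((-5*x) - 7) - 9 = -1] the outer -9 inverts by adding 9 ⇒ sub: (-5*x) - 7 = 8.
Step 4. [(-5*x) - 7 = 8] peel the -7: add 7 from each side ⇒ sub: -5*x = 15.
Step 5. [-5*x = 15] leading coefficient -5: divide by -5 ⇒ div: x = -3.

Answer: x ∈ {-3}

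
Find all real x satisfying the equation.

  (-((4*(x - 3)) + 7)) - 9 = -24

Step 1. [(-((4*(x - 3)) + 7)) - 9 = -24] add 9: x sits inside (… - 9). So sub: -((4*(x - 3)) + 7) = -15.
Step 2. [-((4*(x - 3)) + 7) = -15] LHS negated; negate both sides ⇒ neg: (4*(x - 3)) + 7 = 15.
Step 3. [(4*(x - 3)) + 7 = 15] 7 comes off first (subtract 7). So sub: 4*(x - 3) = 8.
Step 4. [4*(x - 3) = 8] 4 out front; divide by 4 ⇒ div: x - 3 = 2.
Step 5. [x - 3 = 2] add 3: x sits inside (… - 3). So sub: x = 5.

Answer: x ∈ {5}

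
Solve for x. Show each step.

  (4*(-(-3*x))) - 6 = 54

Step 1. [(4*(-(-3*x))) - 6 = 54] add 6: x sits inside (… - 6). So sub: 4*(-(-3*x)) = 60.
Step 2. [4*(-(-3*x)) = 60] 4 out front; divide by 4, so div: -(-3*x) = 15.
Step 3. [-(-3*x) = 15] leading − — multiply by −1 ⇒ neg: -3*x = -15.
Step 4. [-3*x = -15] -3 out front; divide by -3. So div: x = 5.

Answer: x ∈ {5}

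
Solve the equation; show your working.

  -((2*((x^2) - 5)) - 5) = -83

Step 1. [-((2*((x^2) - 5)) - 5) = -83] leading − — multiply by −1 ⇒ neg: (2*((x^2) - 5)) - 5 = 83.
Step 2. [(2*((x^2) - 5)) - 5 = 83] add 5: x sits inside (… - 5), so sub: 2*((x^2) - 5) = 88.
Step 3. [2*((x^2) - 5) = 88] 2 out front; divide by 2. So div: (x^2) - 5 = 44.
Step 4. [(x^2) - 5 = 44] the outer -5 inverts by adding 5, so sub: x^2 = 49.
Step 5. [x^2 = 49] LHS squared, RHS 49 ≥ 0: apply √ (±). So sqrt: x = 7 or -7.

Answer: x ∈ {-7, 7}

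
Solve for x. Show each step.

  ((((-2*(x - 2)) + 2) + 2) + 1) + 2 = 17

Step 1. [((((-2*(x - 2)) + 2) + 2) + 1) + 2 = 17] the outer +2 inverts by subtracting 2 ⇒ sub: (((-2*(x - 2)) + 2) + 2) + 1 = 15.
Step 2. [(((-2*(x - 2)) + 2) + 2) + 1 = 15] the outer +1 inverts by subtracting 1, so sub: ((-2*(x - 2)) + 2) + 2 = 14.
Step 3. [((-2*(x - 2)) + 2) + 2 = 14] peel the +2: subtract 2 from each side, so sub: (-2*(x - 2)) + 2 = 12.
Step 4. [(-2*(x - 2)) + 2 = 12] -2 | LHS and -2 | 12: pull -2 out ⇒ factor: (x - 2) - 1 = -6.
Step 5. [(x - 2) - 1 = -6] 1 comes off first (add 1) ⇒ sub: x - 2 = -5.
Step 6. [x - 2 = -5] -2 is outermost — add 2 both sides, so sub: x = -3.

Answer: x ∈ {-3}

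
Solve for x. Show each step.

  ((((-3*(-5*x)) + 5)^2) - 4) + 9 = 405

Step 1. [((((-3*(-5*x)) + 5)^2) - 4) + 9 = 405] peel the +9: subtract 9 from each side, so sub: (((-3*(-5*x)) + 5)^2) - 4 = 396.
Step 2. [(((-3*(-5*x)) + 5)^2) - 4 = 396] add 4: x sits inside (… - 4) ⇒ sub: ((-3*(-5*x)) + 5)^2 = 400.
Step 3. [((-3*(-5*x)) + 5)^2 = 400] √ both sides: 400 ≥ 0 gives two branches ⇒ sqrt: (-3*(-5*x)) + 5 = 20 or -20.
Step 4. [(-3*(-5*x)) + 5 = 20 or -20] peel the +5: subtract 5 from each side ⇒ sub: -3*(-5*x) = 15 or -25.
Step 5. [-3*(-5*x) = 15 or -25] -3·(inner) — divide through by -3. So div: -5*x = -5 or 25/3.
Step 6. [-5*x = -5 or 25/3] LHS = -5·(…); ÷-5 both sides. So div: x = 1 or -5/3.

Answer: x ∈ {-5/3, 1}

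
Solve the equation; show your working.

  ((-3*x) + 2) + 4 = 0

Step 1. [((-3*x) + 2) + 4 = 0] the outer +4 inverts by subtracting 4, so sub: (-3*x) + 2 = -4.
Step 2. [(-3*x) + 2 = -4] peel the +2: subtract 2 from each side, so sub: -3*x = -6.
Step 3. [-3*x = -6] -3·(inner) — divide through by -3, so div: x = 2.

Answer: x ∈ {2}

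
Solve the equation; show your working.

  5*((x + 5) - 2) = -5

Step 1. [5*((x + 5) - 2) = -5] divide by the outer 5. So div: (x + 5) - 2 = -1.
Step 2. [(x + 5) - 2 = -1] -2 is outermost — add 2 both sides, so sub: x + 5 = 1.
Step 3. [x + 5 = 1] peel the +5: subtract 5 from each side, so sub: x = -4.

Answer: x ∈ {-4}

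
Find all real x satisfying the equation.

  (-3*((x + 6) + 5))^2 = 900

Step 1. [(-3*((x + 6) + 5))^2 = 900] 900 ≥ 0, LHS is (·)² — take ±√. So sqrt: -3*((x + 6) + 5) = 30 or -30.
Step 2. [-3*((x + 6) + 5) = 30 or -30] -3·(inner) — divide through by -3 ⇒ div: (x + 6) + 5 = -10 or 10.
Step 3. [(x + 6) + 5 = -10 or 10] subtract 5: x sits inside (… + 5). So sub: x + 6 = -15 or 5.
Step 4. [x + 6 = -15 or 5] subtract 6: x sits inside (… + 6) ⇒ sub: x = -21 or -1.

Answer: x ∈ {-21, -1}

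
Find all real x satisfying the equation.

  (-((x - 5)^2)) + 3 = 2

Step 1. [(-((x - 5)^2)) + 3 = 2] subtract 3: x sits inside (… + 3). So sub: -((x - 5)^2) = -1.
Step 2. [-((x - 5)^2) = -1] flip signs both sides. So neg: (x - 5)^2 = 1.
Step 3. [(x - 5)^2 = 1] LHS squared, RHS 1 ≥ 0: apply √ (±) ⇒ sqrt: x - 5 = 1 or -1.
Step 4. [x - 5 = 1 or -1] the outer -5 inverts by adding 5. So sub: x = 6 or 4.

Answer: x ∈ {4, 6}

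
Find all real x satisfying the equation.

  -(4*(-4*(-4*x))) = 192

Step 1. [-(4*(-4*(-4*x))) = 192] flip signs both sides ⇒ neg: 4*(-4*(-4*x)) = -192.
Step 2. [4*(-4*(-4*x)) = -192] divide by the outer 4 ⇒ div: -4*(-4*x) = -48.
Step 3. [-4*(-4*x) = -48] leading coefficient -4: divide by -4, so div: -4*x = 12.
Step 4. [-4*x = 12] -4 out front; divide by -4, so div: x = -3.

Answer: x ∈ {-3}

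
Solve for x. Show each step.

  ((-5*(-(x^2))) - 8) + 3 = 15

Step 1. [((-5*(-(x^2))) - 8) + 3 = 15] peel the +3: subtract 3 from each side, so sub: (-5*(-(x^2))) - 8 = 12.
Step 2. [(-5*(-(x^2))) - 8 = 12] the outer -8 inverts by adding 8, so sub: -5*(-(x^2)) = 20.
Step 3. [-5*(-(x^2)) = 20] leading coefficient -5: divide by -5. So div: -(x^2) = -4.
Step 4. [-(x^2) = -4] LHS negated; negate both sides, so neg: x^2 = 4.
Step 5. [x^2 = 4] √ both sides: 4 ≥ 0 gives two branches, so sqrt: x = 2 or -2.

Answer: x ∈ {-2, 2}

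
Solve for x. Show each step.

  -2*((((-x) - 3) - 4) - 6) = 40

Step 1. [-2*((((-x) - 3) - 4) - 6) = 40] LHS = -2·(…); ÷-2 both sides, so div: (((-x) - 3) - 4) - 6 = -20.
Step 2. [(((-x) - 3) - 4) - 6 = -20] 6 comes off first (add 6) ⇒ sub: ((-x) - 3) - 4 = -14.
Step 3. [((-x) - 3) - 4 = -14] peel the -4: add 4 from each side, so sub: (-x) - 3 = -10.
Step 4. [(-x) - 3 = -10] peel the -3: add 3 from each side, so sub: -x = -7.
Step 5. [-x = -7] flip signs both sides ⇒ neg: x = 7.

Answer: x ∈ {7}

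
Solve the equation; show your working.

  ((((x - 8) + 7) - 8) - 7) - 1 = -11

Step 1. [((((x - 8) + 7) - 8) - 7) - 1 = -11] -1 is outermost — add 1 both sides, so sub: (((x - 8) + 7) - 8) - 7 = -10.
Step 2. [(((x - 8) + 7) - 8) - 7 = -10] add 7: x sits inside (… - 7) ⇒ sub: ((x - 8) + 7) - 8 = -3.
Step 3. [((x - 8) + 7) - 8 = -3] the outer -8 inverts by adding 8, so sub: (x - 8) + 7 = 5.
Step 4. [(x - 8) + 7 = 5] the outer +7 inverts by subtracting 7, so sub: x - 8 = -2.
Step 5. [x - 8 = -2] -8 is outermost — add 8 both sides ⇒ sub: x = 6.

Answer: x ∈ {6}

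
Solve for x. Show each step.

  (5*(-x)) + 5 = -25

Step 1. [(5*(-x)) + 5 = -25] common factor 5 (LHS and -25) — divide through ⇒ factor: (-x) + 1 = -5.
Step 2. [(-x) + 1 = -5] peel the +1: subtract 1 from each side. So sub: -x = -6.
Step 3. [-x = -6] LHS negated; negate both sides, so neg: x = 6.

Answer: x ∈ {6}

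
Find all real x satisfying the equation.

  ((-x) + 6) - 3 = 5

Step 1. [((-x) + 6) - 3 = 5] -3 is outermost — add 3 both sides. So sub: (-x) + 6 = 8.
Step 2. [(-x) + 6 = 8] peel the +6: subtract 6 from each side. So sub: -x = 2.
Step 3. [-x = 2] LHS negated; negate both sides, so neg: x = -2.

Answer: x ∈ {-2}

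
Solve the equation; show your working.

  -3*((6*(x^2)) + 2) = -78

Step 1. [-3*((6*(x^2)) + 2) = -78] divide by the outer -3, so div: (6*(x^2)) + 2 = 26.
Step 2. [(6*(x^2)) + 2 = 26] 2 comes off first (subtract 2) ⇒ sub: 6*(x^2) = 24.
Step 3. [6*(x^2) = 24] divide by the outer 6, so div: x^2 = 4.
Step 4. [x^2 = 4] √ both sides: 4 ≥ 0 gives two branches, so sqrt: x = 2 or -2.

Answer: x ∈ {-2, 2}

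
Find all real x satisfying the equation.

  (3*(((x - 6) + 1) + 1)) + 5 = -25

Step 1. [(3*(((x - 6) + 1) + 1)) + 5 = -25] 5 comes off first (subtract 5) ⇒ sub: 3*(((x - 6) + 1) + 1) = -30.
Step 2. [3*(((x - 6) + 1) + 1) = -30] 3·(inner) — divide through by 3, so div: ((x - 6) + 1) + 1 = -10.
Step 3. [((x - 6) + 1) + 1 = -10] the outer +1 inverts by subtracting 1, so sub: (x - 6) + 1 = -11.
Step 4. [(x - 6) + 1 = -11] the outer +1 inverts by subtracting 1. So sub: x - 6 = -12.
Step 5. [x - 6 = -12] -6 is outermost — add 6 both sides ⇒ sub: x = -6.

Answer: x ∈ {-6}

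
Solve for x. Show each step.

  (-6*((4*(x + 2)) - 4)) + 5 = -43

Step 1. [(-6*((4*(x + 2)) - 4)) + 5 = -43] subtract 5: x sits inside (… + 5), so sub: -6*((4*(x + 2)) - 4) = -48.
Step 2. [-6*((4*(x + 2)) - 4) = -48] leading coefficient -6: divide by -6. So div: (4*(x + 2)) - 4 = 8.
Step 3. [(4*(x + 2)) - 4 = 8] common factor 4 (LHS and 8) — divide through. So factor: (x + 2) - 1 = 2.
Step 4. [(x + 2) - 1 = 2] the outer -1 inverts by adding 1, so sub: x + 2 = 3.
Step 5. [x + 2 = 3] the outer +2 inverts by subtracting 2. So sub: x = 1.

Answer: x ∈ {1}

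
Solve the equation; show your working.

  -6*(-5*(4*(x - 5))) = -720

Step 1. [-6*(-5*(4*(x - 5))) = -720] leading coefficient -6: divide by -6. So div: -5*(4*(x - 5)) = 120.
Step 2. [-5*(4*(x - 5)) = 120] -5·(inner) — divide through by -5, so div: 4*(x - 5) = -24.
Step 3. [4*(x - 5) = -24] 4·(inner) — divide through by 4, so div: x - 5 = -6.
Step 4. [x - 5 = -6] the outer -5 inverts by adding 5, so sub: x = -1.

Answer: x ∈ {-1}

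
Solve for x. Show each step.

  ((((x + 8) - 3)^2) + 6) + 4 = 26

Step 1. [((((x + 8) - 3)^2) + 6) + 4 = 26] peel the +4: subtract 4 from each side ⇒ sub: (((x + 8) - 3)^2) + 6 = 22.
Step 2. [(((x + 8) - 3)^2) + 6 = 22] 6 comes off first (subtract 6) ⇒ sub: ((x + 8) - 3)^2 = 16.
Step 3. [((x + 8) - 3)^2 = 16] √ both sides: 16 ≥ 0 gives two branches ⇒ sqrt: (x + 8) - 3 = 4 or -4.
Step 4. [(x + 8) - 3 = 4 or -4] 3 comes off first (add 3). So sub: x + 8 = 7 or -1.
Step 5. [x + 8 = 7 or -1] subtract 8: x sits inside (… + 8), so sub: x = -1 or -9.

Answer: x ∈ {-9, -1}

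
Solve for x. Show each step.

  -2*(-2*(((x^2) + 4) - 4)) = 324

Step 1. [-2*(-2*(((x^2) + 4) - 4)) = 324] LHS = -2·(…); ÷-2 both sides ⇒ div: -2*(((x^2) + 4) - 4) = -162.
Step 2. [-2*(((x^2) + 4) - 4) = -162] LHS = -2·(…); ÷-2 both sides, so div: ((x^2) + 4) - 4 = 81.
Step 3. [((x^2) + 4) - 4 = 81] -4 is outermost — add 4 both sides, so sub: (x^2) + 4 = 85.
Step 4. [(x^2) + 4 = 85] 4 comes off first (subtract 4). So sub: x^2 = 81.
Step 5. [x^2 = 81] LHS squared, RHS 81 ≥ 0: apply √ (±), so sqrt: x = 9 or -9.

Answer: x ∈ {-9, 9}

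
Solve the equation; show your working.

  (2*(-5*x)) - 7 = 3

Step 1. [(2*(-5*x)) - 7 = 3] peel the -7: add 7 from each side. So sub: 2*(-5*x) = 10.
Step 2. [2*(-5*x) = 10] leading coefficient 2: divide by 2. So div: -5*x = 5.
Step 3. [-5*x = 5] -5·(inner) — divide through by -5, so div: x = -1.

Answer: x ∈ {-1}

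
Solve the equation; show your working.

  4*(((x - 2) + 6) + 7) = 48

Step 1. [4*(((x - 2) + 6) + 7) = 48] leading coefficient 4: divide by 4 ⇒ div: ((x - 2) + 6) + 7 = 12.
Step 2. [((x - 2) + 6) + 7 = 12] the outer +7 inverts by subtracting 7, so sub: (x - 2) + 6 = 5.
Step 3. [(x - 2) + 6 = 5] +6 is outermost — subtract 6 both sides, so sub: x - 2 = -1.
Step 4. [x - 2 = -1] the outer -2 inverts by adding 2. So sub: x = 1.

Answer: x ∈ {1}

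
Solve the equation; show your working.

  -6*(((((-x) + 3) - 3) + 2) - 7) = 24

Step 1. [-6*(((((-x) + 3) - 3) + 2) - 7) = 24] -6·(inner) — divide through by -6. So div: ((((-x) + 3) - 3) + 2) - 7 = -4.
Step 2. [((((-x) + 3) - 3) + 2) - 7 = -4] peel the -7: add 7 from each side. So sub: (((-x) + 3) - 3) + 2 = 3.
Step 3. [(((-x) + 3) - 3) + 2 = 3] +2 is outermost — subtract 2 both sides ⇒ sub: ((-x) + 3) - 3 = 1.
Step 4. [((-x) + 3) - 3 = 1] 3 comes off first (add 3), so sub: (-x) + 3 = 4.
Step 5. [(-x) + 3 = 4] subtract 3: x sits inside (… + 3), so sub: -x = 1.
Step 6. [-x = 1] flip signs both sides ⇒ neg: x = -1.

Answer: x ∈ {-1}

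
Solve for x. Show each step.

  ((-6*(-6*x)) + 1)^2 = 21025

Step 1. [((-6*(-6*x)) + 1)^2 = 21025] √ both sides: 21025 ≥ 0 gives two branches ⇒ sqrt: (-6*(-6*x)) + 1 = 145 or -145.
Step 2. [(-6*(-6*x)) + 1 = 145 or -145] peel the +1: subtract 1 from each side. So sub: -6*(-6*x) = 144 or -146.
Step 3. [-6*(-6*x) = 144 or -146] divide by the outer -6 ⇒ div: -6*x = -24 or 73/3.
Step 4. [-6*x = -24 or 73/3] -6 out front; divide by -6, so div: x = 4 or -73/18.

Answer: x ∈ {-73/18, 4}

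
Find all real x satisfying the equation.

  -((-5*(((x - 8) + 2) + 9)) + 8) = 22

Step 1. [-((-5*(((x - 8) + 2) + 9)) + 8) = 22] leading − — multiply by −1, so neg: (-5*(((x - 8) + 2) + 9)) + 8 = -22.
Step 2. [(-5*(((x - 8) + 2) + 9)) + 8 = -22] subtract 8: x sits inside (… + 8). So sub: -5*(((x - 8) + 2) + 9) = -30.
Step 3. [-5*(((x - 8) + 2) + 9) = -30] leading coefficient -5: divide by -5. So div: ((x - 8) + 2) + 9 = 6.
Step 4. [((x - 8) + 2) + 9 = 6] the outer +9 inverts by subtracting 9, so sub: (x - 8) + 2 = -3.
Step 5. [(x - 8) + 2 = -3] 2 comes off first (subtract 2), so sub: x - 8 = -5.
Step 6. [x - 8 = -5] 8 comes off first (add 8) ⇒ sub: x = 3.

Answer: x ∈ {3}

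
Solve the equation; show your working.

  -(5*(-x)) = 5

Step 1. [-(5*(-x)) = 5] LHS negated; negate both sides, so neg: 5*(-x) = -5.
Step 2. [5*(-x) = -5] LHS = 5·(…); ÷5 both sides, so div: -x = -1.
Step 3. [-x = -1] flip signs both sides, so neg: x = 1.

Answer: x ∈ {1}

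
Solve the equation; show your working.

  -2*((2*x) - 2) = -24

Step 1. [-2*((2*x) - 2) = -24] divide by the outer -2. So div: (2*x) - 2 = 12.
Step 2. [(2*x) - 2 = 12] common factor 2 (LHS and 12) — divide through, so factor: x - 1 = 6.
Step 3. [x - 1 = 6] add 1: x sits inside (… - 1). So sub: x = 7.

Answer: x ∈ {7}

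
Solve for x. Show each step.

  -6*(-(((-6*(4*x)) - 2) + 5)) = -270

Step 1. [-6*(-(((-6*(4*x)) - 2) + 5)) = -270] leading coefficient -6: divide by -6 ⇒ div: -(((-6*(4*x)) - 2) + 5) = 45.
Step 2. [-(((-6*(4*x)) - 2) + 5) = 45] LHS negated; negate both sides. So neg: ((-6*(4*x)) - 2) + 5 = -45.
Step 3. [((-6*(4*x)) - 2) + 5 = -45] +5 is outermost — subtract 5 both sides ⇒ sub: (-6*(4*x)) - 2 = -50.
Step 4. [(-6*(4*x)) - 2 = -50] peel the -2: add 2 from each side ⇒ sub: -6*(4*x) = -48.
Step 5. [-6*(4*x) = -48] LHS = -6·(…); ÷-6 both sides, so div: 4*x = 8.
Step 6. [4*x = 8] leading coefficient 4: divide by 4 ⇒ div: x = 2.

Answer: x ∈ {2}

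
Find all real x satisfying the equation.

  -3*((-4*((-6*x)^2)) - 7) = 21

Step 1. [-3*((-4*((-6*x)^2)) - 7) = 21] leading coefficient -3: divide by -3 ⇒ div: (-4*((-6*x)^2)) - 7 = -7.
Step 2. [(-4*((-6*x)^2)) - 7 = -7] -7 is outermost — add 7 both sides, so sub: -4*((-6*x)^2) = 0.
Step 3. [-4*((-6*x)^2) = 0] -4 out front; divide by -4. So div: (-6*x)^2 = 0.
Step 4. [(-6*x)^2 = 0] √ both sides: 0 ≥ 0 gives two branches. So sqrt: -6*x = 0.
Step 5. [-6*x = 0] divide by the outer -6. So div: x = 0.

Answer: x ∈ {0}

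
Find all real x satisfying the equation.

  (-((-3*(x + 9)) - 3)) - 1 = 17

Step 1. [(-((-3*(x + 9)) - 3)) - 1 = 17] add 1: x sits inside (… - 1). So sub: -((-3*(x + 9)) - 3) = 18.
Step 2. [-((-3*(x + 9)) - 3) = 18] leading − — multiply by −1 ⇒ neg: (-3*(x + 9)) - 3 = -18.
Step 3. [(-3*(x + 9)) - 3 = -18] -3 divides every term; factor it out ⇒ factor: (x + 9) + 1 = 6.
Step 4. [(x + 9) + 1 = 6] the outer +1 inverts by subtracting 1 ⇒ sub: x + 9 = 5.
Step 5. [x + 9 = 5] +9 is outermost — subtract 9 both sides, so sub: x = -4.

Answer: x ∈ {-4}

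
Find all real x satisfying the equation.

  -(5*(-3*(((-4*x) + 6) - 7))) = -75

Step 1. [-(5*(-3*(((-4*x) + 6) - 7))) = -75] flip signs both sides. So neg: 5*(-3*(((-4*x) + 6) - 7)) = 75.
Step 2. [5*(-3*(((-4*x) + 6) - 7)) = 75] 5 out front; divide by 5, so div: -3*(((-4*x) + 6) - 7) = 15.
Step 3. [-3*(((-4*x) + 6) - 7) = 15] -3·(inner) — divide through by -3. So div: ((-4*x) + 6) - 7 = -5.
Step 4. [((-4*x) + 6) - 7 = -5] peel the -7: add 7 from each side. So sub: (-4*x) + 6 = 2.
Step 5. [(-4*x) + 6 = 2] +6 is outermost — subtract 6 both sides ⇒ sub: -4*x = -4.
Step 6. [-4*x = -4] LHS = -4·(…); ÷-4 both sides, so div: x = 1.

Answer: x ∈ {1}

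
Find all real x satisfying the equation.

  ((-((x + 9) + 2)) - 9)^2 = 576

Step 1. [((-((x + 9) + 2)) - 9)^2 = 576] √ both sides: 576 ≥ 0 gives two branches ⇒ sqrt: (-((x + 9) + 2)) - 9 = 24 or -24.
Step 2. [(-((x + 9) + 2)) - 9 = 24 or -24] -9 is outermost — add 9 both sides. So sub: -((x + 9) + 2) = 33 or -15.
Step 3. [-((x + 9) + 2) = 33 or -15] leading − — multiply by −1. So neg: (x + 9) + 2 = -33 or 15.
Step 4. [(x + 9) + 2 = -33 or 15] +2 is outermost — subtract 2 both sides ⇒ sub: x + 9 = -35 or 13.
Step 5. [x + 9 = -35 or 13] +9 is outermost — subtract 9 both sides, so sub: x = -44 or 4.

Answer: x ∈ {-44, 4}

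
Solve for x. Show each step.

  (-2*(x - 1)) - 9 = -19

Step 1. [(-2*(x - 1)) - 9 = -19] add 9: x sits inside (… - 9), so sub: -2*(x - 1) = -10.
Step 2. [-2*(x - 1) = -10] LHS = -2·(…); ÷-2 both sides ⇒ div: x - 1 = 5.
Step 3. [x - 1 = 5] peel the -1: add 1 from each side. So sub: x = 6.

Answer: x ∈ {6}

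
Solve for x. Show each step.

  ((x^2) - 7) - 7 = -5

Step 1. [((x^2) - 7) - 7 = -5] add 7: x sits inside (… - 7). So sub: (x^2) - 7 = 2.
Step 2. [(x^2) - 7 = 2] peel the -7: add 7 from each side, so sub: x^2 = 9.
Step 3. [x^2 = 9] LHS squared, RHS 9 ≥ 0: apply √ (±) ⇒ sqrt: x = 3 or -3.

Answer: x ∈ {-3, 3}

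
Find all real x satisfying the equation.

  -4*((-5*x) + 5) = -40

Step 1. [-4*((-5*x) + 5) = -40] leading coefficient -4: divide by -4. So div: (-5*x) + 5 = 10.
Step 2. [(-5*x) + 5 = 10] common factor -5 (LHS and 10) — divide through, so factor: x - 1 = -2.
Step 3. [x - 1 = -2] peel the -1: add 1 from each side, so sub: x = -1.

Answer: x ∈ {-1}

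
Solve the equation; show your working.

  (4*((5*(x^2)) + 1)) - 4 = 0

Step 1. [(4*((5*(x^2)) + 1)) - 4 = 0] -4 is outermost — add 4 both sides. So sub: 4*((5*(x^2)) + 1) = 4.
Step 2. [4*((5*(x^2)) + 1) = 4] leading coefficient 4: divide by 4. So div: (5*(x^2)) + 1 = 1.
Step 3. [(5*(x^2)) + 1 = 1] +1 is outermost — subtract 1 both sides ⇒ sub: 5*(x^2) = 0.
Step 4. [5*(x^2) = 0] divide by the outer 5. So div: x^2 = 0.
Step 5. [x^2 = 0] LHS squared, RHS 0 ≥ 0: apply √ (±) ⇒ sqrt: x = 0.

Answer: x ∈ {0}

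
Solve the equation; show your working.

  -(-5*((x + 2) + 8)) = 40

Step 1. [-(-5*((x + 2) + 8)) = 40] flip signs both sides ⇒ neg: -5*((x + 2) + 8) = -40.
Step 2. [-5*((x + 2) + 8) = -40] LHS = -5·(…); ÷-5 both sides, so div: (x + 2) + 8 = 8.
Step 3. [(x + 2) + 8 = 8] 8 comes off first (subtract 8). So sub: x + 2 = 0.
Step 4. [x + 2 = 0] 2 comes off first (subtract 2), so sub: x = -2.

Answer: x ∈ {-2}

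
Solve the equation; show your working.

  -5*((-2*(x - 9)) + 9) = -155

Step 1. [-5*((-2*(x - 9)) + 9) = -155] divide by the outer -5. So div: (-2*(x - 9)) + 9 = 31.
Step 2. [(-2*(x - 9)) + 9 = 31] the outer +9 inverts by subtracting 9. So sub: -2*(x - 9) = 22.
Step 3. [-2*(x - 9) = 22] leading coefficient -2: divide by -2 ⇒ div: x - 9 = -11.
Step 4. [x - 9 = -11] add 9: x sits inside (… - 9) ⇒ sub: x = -2.

Answer: x ∈ {-2}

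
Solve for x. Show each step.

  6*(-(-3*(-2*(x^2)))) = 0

Step 1. [6*(-(-3*(-2*(x^2)))) = 0] LHS = 6·(…); ÷6 both sides. So div: -(-3*(-2*(x^2))) = 0.
Step 2. [-(-3*(-2*(x^2))) = 0] leading − — multiply by −1 ⇒ neg: -3*(-2*(x^2)) = 0.
Step 3. [-3*(-2*(x^2)) = 0] divide by the outer -3, so div: -2*(x^2) = 0.
Step 4. [-2*(x^2) = 0] leading coefficient -2: divide by -2 ⇒ div: x^2 = 0.
Step 5. [x^2 = 0] LHS squared, RHS 0 ≥ 0: apply √ (±), so sqrt: x = 0.

Answer: x ∈ {0}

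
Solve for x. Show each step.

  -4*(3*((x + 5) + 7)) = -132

Step 1. [-4*(3*((x + 5) + 7)) = -132] LHS = -4·(…); ÷-4 both sides, so div: 3*((x + 5) + 7) = 33.
Step 2. [3*((x + 5) + 7) = 33] LHS = 3·(…); ÷3 both sides, so div: (x + 5) + 7 = 11.
Step 3. [(x + 5) + 7 = 11] 7 comes off first (subtract 7) ⇒ sub: x + 5 = 4.
Step 4. [x + 5 = 4] the outer +5 inverts by subtracting 5. So sub: x = -1.

Answer: x ∈ {-1}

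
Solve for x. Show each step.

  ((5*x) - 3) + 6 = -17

Step 1. [((5*x) - 3) + 6 = -17] +6 is outermost — subtract 6 both sides. So sub: (5*x) - 3 = -23.
Step 2. [(5*x) - 3 = -23] the outer -3 inverts by adding 3, so sub: 5*x = -20.
Step 3. [5*x = -20] divide by the outer 5. So div: x = -4.

Answer: x ∈ {-4}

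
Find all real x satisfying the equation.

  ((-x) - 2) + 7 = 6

Step 1. [((-x) - 2) + 7 = 6] subtract 7: x sits inside (… + 7). So sub: (-x) - 2 = -1.
Step 2. [(-x) - 2 = -1] peel the -2: add 2 from each side ⇒ sub: -x = 1.
Step 3. [-x = 1] flip signs both sides ⇒ neg: x = -1.

Answer: x ∈ {-1}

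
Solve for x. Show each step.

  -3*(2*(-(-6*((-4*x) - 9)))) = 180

Step 1. [-3*(2*(-(-6*((-4*x) - 9)))) = 180] LHS = -3·(…); ÷-3 both sides. So div: 2*(-(-6*((-4*x) - 9))) = -60.
Step 2. [2*(-(-6*((-4*x) - 9))) = -60] 2·(inner) — divide through by 2 ⇒ div: -(-6*((-4*x) - 9)) = -30.
Step 3. [-(-6*((-4*x) - 9)) = -30] leading − — multiply by −1, so neg: -6*((-4*x) - 9) = 30.
Step 4. [-6*((-4*x) - 9) = 30] divide by the outer -6. So div: (-4*x) - 9 = -5.
Step 5. [(-4*x) - 9 = -5] 9 comes off first (add 9), so sub: -4*x = 4.
Step 6. [-4*x = 4] divide by the outer -4 ⇒ div: x = -1.

Answer: x ∈ {-1}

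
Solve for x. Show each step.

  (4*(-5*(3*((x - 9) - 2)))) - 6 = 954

Step 1. [(4*(-5*(3*((x - 9) - 2)))) - 6 = 954] -6 is outermost — add 6 both sides ⇒ sub: 4*(-5*(3*((x - 9) - 2))) = 960.
Step 2. [4*(-5*(3*((x - 9) - 2))) = 960] leading coefficient 4: divide by 4, so div: -5*(3*((x - 9) - 2)) = 240.
Step 3. [-5*(3*((x - 9) - 2)) = 240] -5 out front; divide by -5, so div: 3*((x - 9) - 2) = -48.
Step 4. [3*((x - 9) - 2) = -48] 3·(inner) — divide through by 3. So div: (x - 9) - 2 = -16.
Step 5. [(x - 9) - 2 = -16] the outer -2 inverts by adding 2, so sub: x - 9 = -14.
Step 6. [x - 9 = -14] the outer -9 inverts by adding 9 ⇒ sub: x = -5.

Answer: x ∈ {-5}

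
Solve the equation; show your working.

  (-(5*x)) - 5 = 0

Step 1. [(-(5*x)) - 5 = 0] add 5: x sits inside (… - 5), so sub: -(5*x) = 5.
Step 2. [-(5*x) = 5] LHS negated; negate both sides ⇒ neg: 5*x = -5.
Step 3. [5*x = -5] 5 out front; divide by 5. So div: x = -1.

Answer: x ∈ {-1}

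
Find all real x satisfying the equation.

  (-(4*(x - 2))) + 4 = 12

Step 1. [(-(4*(x - 2))) + 4 = 12] peel the +4: subtract 4 from each side. So sub: -(4*(x - 2)) = 8.
Step 2. [-(4*(x - 2)) = 8] LHS negated; negate both sides ⇒ neg: 4*(x - 2) = -8.
Step 3. [4*(x - 2) = -8] 4 out front; divide by 4. So div: x - 2 = -2.
Step 4. [x - 2 = -2] peel the -2: add 2 from each side, so sub: x = 0.

Answer: x ∈ {0}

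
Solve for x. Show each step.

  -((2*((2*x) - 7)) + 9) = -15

Step 1. [-((2*((2*x) - 7)) + 9) = -15] flip signs both sides, so neg: (2*((2*x) - 7)) + 9 = 15.
Step 2. [(2*((2*x) - 7)) + 9 = 15] peel the +9: subtract 9 from each side, so sub: 2*((2*x) - 7) = 6.
Step 3. [2*((2*x) - 7) = 6] divide by the outer 2, so div: (2*x) - 7 = 3.
Step 4. [(2*x) - 7 = 3] 7 comes off first (add 7), so sub: 2*x = 10.
Step 5. [2*x = 10] LHS = 2·(…); ÷2 both sides. So div: x = 5.

Answer: x ∈ {5}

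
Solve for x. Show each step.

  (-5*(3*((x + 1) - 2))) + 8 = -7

Step 1. [(-5*(3*((x + 1) - 2))) + 8 = -7] peel the +8: subtract 8 from each side. So sub: -5*(3*((x + 1) - 2)) = -15.
Step 2. [-5*(3*((x + 1) - 2)) = -15] leading coefficient -5: divide by -5. So div: 3*((x + 1) - 2) = 3.
Step 3. [3*((x + 1) - 2) = 3] divide by the outer 3, so div: (x + 1) - 2 = 1.
Step 4. [(x + 1) - 2 = 1] peel the -2: add 2 from each side, so sub: x + 1 = 3.
Step 5. [x + 1 = 3] peel the +1: subtract 1 from each side, so sub: x = 2.

Answer: x ∈ {2}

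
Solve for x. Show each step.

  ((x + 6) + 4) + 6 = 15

Step 1. [((x + 6) + 4) + 6 = 15] subtract 6: x sits inside (… + 6). So sub: (x + 6) + 4 = 9.
Step 2. [(x + 6) + 4 = 9] 4 comes off first (subtract 4). So sub: x + 6 = 5.
Step 3. [x + 6 = 5] the outer +6 inverts by subtracting 6 ⇒ sub: x = -1.

Answer: x ∈ {-1}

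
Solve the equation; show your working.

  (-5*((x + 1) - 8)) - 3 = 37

Step 1. [(-5*((x + 1) - 8)) - 3 = 37] 3 comes off first (add 3) ⇒ sub: -5*((x + 1) - 8) = 40.
Step 2. [-5*((x + 1) - 8) = 40] leading coefficient -5: divide by -5. So div: (x + 1) - 8 = -8.
Step 3. [(x + 1) - 8 = -8] peel the -8: add 8 from each side, so sub: x + 1 = 0.
Step 4. [x + 1 = 0] peel the +1: subtract 1 from each side ⇒ sub: x = -1.

Answer: x ∈ {-1}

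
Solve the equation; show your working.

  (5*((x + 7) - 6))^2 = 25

Step 1. [(5*((x + 7) - 6))^2 = 25] LHS squared, RHS 25 ≥ 0: apply √ (±), so sqrt: 5*((x + 7) - 6) = 5 or -5.
Step 2. [5*((x + 7) - 6) = 5 or -5] 5·(inner) — divide through by 5, so div: (x + 7) - 6 = 1 or -1.
Step 3. [(x + 7) - 6 = 1 or -1] 6 comes off first (add 6) ⇒ sub: x + 7 = 7 or 5.
Step 4. [x + 7 = 7 or 5] the outer +7 inverts by subtracting 7. So sub: x = 0 or -2.

Answer: x ∈ {-2, 0}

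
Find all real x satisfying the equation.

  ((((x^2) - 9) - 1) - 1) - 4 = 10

Step 1. [((((x^2) - 9) - 1) - 1) - 4 = 10] peel the -4: add 4 from each side ⇒ sub: (((x^2) - 9) - 1) - 1 = 14.
Step 2. [(((x^2) - 9) - 1) - 1 = 14] the outer -1 inverts by adding 1. So sub: ((x^2) - 9) - 1 = 15.
Step 3. [((x^2) - 9) - 1 = 15] -1 is outermost — add 1 both sides ⇒ sub: (x^2) - 9 = 16.
Step 4. [(x^2) - 9 = 16] -9 is outermost — add 9 both sides. So sub: x^2 = 25.
Step 5. [x^2 = 25] √ both sides: 25 ≥ 0 gives two branches, so sqrt: x = 5 or -5.

Answer: x ∈ {-5, 5}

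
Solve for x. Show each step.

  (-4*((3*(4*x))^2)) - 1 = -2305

Step 1. [(-4*((3*(4*x))^2)) - 1 = -2305] the outer -1 inverts by adding 1, so sub: -4*((3*(4*x))^2) = -2304.
Step 2. [-4*((3*(4*x))^2) = -2304] LHS = -4·(…); ÷-4 both sides. So div: (3*(4*x))^2 = 576.
Step 3. [(3*(4*x))^2 = 576] √ both sides: 576 ≥ 0 gives two branches ⇒ sqrt: 3*(4*x) = 24 or -24.
Step 4. [3*(4*x) = 24 or -24] 3 out front; divide by 3. So div: 4*x = 8 or -8.
Step 5. [4*x = 8 or -8] LHS = 4·(…); ÷4 both sides ⇒ div: x = 2 or -2.

Answer: x ∈ {-2, 2}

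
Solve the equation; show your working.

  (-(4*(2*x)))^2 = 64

Step 1. [(-(4*(2*x)))^2 = 64] LHS squared, RHS 64 ≥ 0: apply √ (±). So sqrt: -(4*(2*x)) = 8 or -8.
Step 2. [-(4*(2*x)) = 8 or -8] leading − — multiply by −1, so neg: 4*(2*x) = -8 or 8.
Step 3. [4*(2*x) = -8 or 8] 4·(inner) — divide through by 4. So div: 2*x = -2 or 2.
Step 4. [2*x = -2 or 2] divide by the outer 2. So div: x = -1 or 1.

Answer: x ∈ {-1, 1}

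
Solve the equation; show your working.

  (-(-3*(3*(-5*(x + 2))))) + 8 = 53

Step 1. [(-(-3*(3*(-5*(x + 2))))) + 8 = 53] peel the +8: subtract 8 from each side, so sub: -(-3*(3*(-5*(x + 2)))) = 45.
Step 2. [-(-3*(3*(-5*(x + 2)))) = 45] leading − — multiply by −1. So neg: -3*(3*(-5*(x + 2))) = -45.
Step 3. [-3*(3*(-5*(x + 2))) = -45] leading coefficient -3: divide by -3, so div: 3*(-5*(x + 2)) = 15.
Step 4. [3*(-5*(x + 2)) = 15] leading coefficient 3: divide by 3, so div: -5*(x + 2) = 5.
Step 5. [-5*(x + 2) = 5] divide by the outer -5 ⇒ div: x + 2 = -1.
Step 6. [x + 2 = -1] +2 is outermost — subtract 2 both sides, so sub: x = -3.

Answer: x ∈ {-3}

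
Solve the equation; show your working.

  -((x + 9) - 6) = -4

Step 1. [-((x + 9) - 6) = -4] LHS negated; negate both sides, so neg: (x + 9) - 6 = 4.
Step 2. [(x + 9) - 6 = 4] add 6: x sits inside (… - 6), so sub: x + 9 = 10.
Step 3. [x + 9 = 10] the outer +9 inverts by subtracting 9. So sub: x = 1.

Answer: x ∈ {1}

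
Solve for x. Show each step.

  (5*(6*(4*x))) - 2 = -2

Step 1. [(5*(6*(4*x))) - 2 = -2] the outer -2 inverts by adding 2, so sub: 5*(6*(4*x)) = 0.
Step 2. [5*(6*(4*x)) = 0] 5 out front; divide by 5, so div: 6*(4*x) = 0.
Step 3. [6*(4*x) = 0] LHS = 6·(…); ÷6 both sides. So div: 4*x = 0.
Step 4. [4*x = 0] 4 out front; divide by 4, so div: x = 0.

Answer: x ∈ {0}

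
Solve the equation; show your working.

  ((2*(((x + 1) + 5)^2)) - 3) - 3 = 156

Step 1. [((2*(((x + 1) + 5)^2)) - 3) - 3 = 156] peel the -3: add 3 from each side, so sub: (2*(((x + 1) + 5)^2)) - 3 = 159.
Step 2. [(2*(((x + 1) + 5)^2)) - 3 = 159] 3 comes off first (add 3). So sub: 2*(((x + 1) + 5)^2) = 162.
Step 3. [2*(((x + 1) + 5)^2) = 162] LHS = 2·(…); ÷2 both sides ⇒ div: ((x + 1) + 5)^2 = 81.
Step 4. [((x + 1) + 5)^2 = 81] LHS squared, RHS 81 ≥ 0: apply √ (±) ⇒ sqrt: (x + 1) + 5 = 9 or -9.
Step 5. [(x + 1) + 5 = 9 or -9] +5 is outermost — subtract 5 both sides. So sub: x + 1 = 4 or -14.
Step 6. [x + 1 = 4 or -14] +1 is outermost — subtract 1 both sides ⇒ sub: x = 3 or -15.

Answer: x ∈ {-15, 3}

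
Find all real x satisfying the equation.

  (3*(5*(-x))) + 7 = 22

Step 1. [(3*(5*(-x))) + 7 = 22] 7 comes off first (subtract 7), so sub: 3*(5*(-x)) = 15.
Step 2. [3*(5*(-x)) = 15] LHS = 3·(…); ÷3 both sides ⇒ div: 5*(-x) = 5.
Step 3. [5*(-x) = 5] LHS = 5·(…); ÷5 both sides. So div: -x = 1.
Step 4. [-x = 1] flip signs both sides ⇒ neg: x = -1.

Answer: x ∈ {-1}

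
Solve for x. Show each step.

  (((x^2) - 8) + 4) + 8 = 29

Step 1. [(((x^2) - 8) + 4) + 8 = 29] subtract 8: x sits inside (… + 8), so sub: ((x^2) - 8) + 4 = 21.
Step 2. [((x^2) - 8) + 4 = 21] peel the +4: subtract 4 from each side ⇒ sub: (x^2) - 8 = 17.
Step 3. [(x^2) - 8 = 17] peel the -8: add 8 from each side ⇒ sub: x^2 = 25.
Step 4. [x^2 = 25] √ both sides: 25 ≥ 0 gives two branches, so sqrt: x = 5 or -5.

Answer: x ∈ {-5, 5}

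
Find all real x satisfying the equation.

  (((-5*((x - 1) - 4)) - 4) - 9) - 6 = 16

Step 1. [(((-5*((x - 1) - 4)) - 4) - 9) - 6 = 16] the outer -6 inverts by adding 6 ⇒ sub: ((-5*((x - 1) - 4)) - 4) - 9 = 22.
Step 2. [((-5*((x - 1) - 4)) - 4) - 9 = 22] -9 is outermost — add 9 both sides, so sub: (-5*((x - 1) - 4)) - 4 = 31.
Step 3. [(-5*((x - 1) - 4)) - 4 = 31] add 4: x sits inside (… - 4). So sub: -5*((x - 1) - 4) = 35.
Step 4. [-5*((x - 1) - 4) = 35] LHS = -5·(…); ÷-5 both sides. So div: (x - 1) - 4 = -7.
Step 5. [(x - 1) - 4 = -7] add 4: x sits inside (… - 4). So sub: x - 1 = -3.
Step 6. [x - 1 = -3] -1 is outermost — add 1 both sides, so sub: x = -2.

Answer: x ∈ {-2}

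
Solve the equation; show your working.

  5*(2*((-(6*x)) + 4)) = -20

Step 1. [5*(2*((-(6*x)) + 4)) = -20] LHS = 5·(…); ÷5 both sides, so div: 2*((-(6*x)) + 4) = -4.
Step 2. [2*((-(6*x)) + 4) = -4] leading coefficient 2: divide by 2 ⇒ div: (-(6*x)) + 4 = -2.
Step 3. [(-(6*x)) + 4 = -2] the outer +4 inverts by subtracting 4, so sub: -(6*x) = -6.
Step 4. [-(6*x) = -6] flip signs both sides. So neg: 6*x = 6.
Step 5. [6*x = 6] leading coefficient 6: divide by 6. So div: x = 1.

Answer: x ∈ {1}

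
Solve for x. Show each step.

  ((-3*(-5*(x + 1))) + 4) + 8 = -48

Step 1. [((-3*(-5*(x + 1))) + 4) + 8 = -48] +8 is outermost — subtract 8 both sides. So sub: (-3*(-5*(x + 1))) + 4 = -56.
Step 2. [(-3*(-5*(x + 1))) + 4 = -56] peel the +4: subtract 4 from each side ⇒ sub: -3*(-5*(x + 1)) = -60.
Step 3. [-3*(-5*(x + 1)) = -60] -3·(inner) — divide through by -3 ⇒ div: -5*(x + 1) = 20.
Step 4. [-5*(x + 1) = 20] LHS = -5·(…); ÷-5 both sides ⇒ div: x + 1 = -4.
Step 5. [x + 1 = -4] peel the +1: subtract 1 from each side ⇒ sub: x = -5.

Answer: x ∈ {-5}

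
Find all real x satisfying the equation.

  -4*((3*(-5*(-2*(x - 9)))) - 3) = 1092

Step 1. [-4*((3*(-5*(-2*(x - 9)))) - 3) = 1092] -4 out front; divide by -4. So div: (3*(-5*(-2*(x - 9)))) - 3 = -273.
Step 2. [(3*(-5*(-2*(x - 9)))) - 3 = -273] 3 comes off first (add 3) ⇒ sub: 3*(-5*(-2*(x - 9))) = -270.
Step 3. [3*(-5*(-2*(x - 9))) = -270] leading coefficient 3: divide by 3. So div: -5*(-2*(x - 9)) = -90.
Step 4. [-5*(-2*(x - 9)) = -90] leading coefficient -5: divide by -5. So div: -2*(x - 9) = 18.
Step 5. [-2*(x - 9) = 18] divide by the outer -2, so div: x - 9 = -9.
Step 6. [x - 9 = -9] the outer -9 inverts by adding 9. So sub: x = 0.

Answer: x ∈ {0}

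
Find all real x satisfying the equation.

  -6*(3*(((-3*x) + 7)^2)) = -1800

Step 1. [-6*(3*(((-3*x) + 7)^2)) = -1800] divide by the outer -6, so div: 3*(((-3*x) + 7)^2) = 300.
Step 2. [3*(((-3*x) + 7)^2) = 300] LHS = 3·(…); ÷3 both sides ⇒ div: ((-3*x) + 7)^2 = 100.
Step 3. [((-3*x) + 7)^2 = 100] √ both sides: 100 ≥ 0 gives two branches ⇒ sqrt: (-3*x) + 7 = 10 or -10.
Step 4. [(-3*x) + 7 = 10 or -10] subtract 7: x sits inside (… + 7) ⇒ sub: -3*x = 3 or -17.
Step 5. [-3*x = 3 or -17] -3 out front; divide by -3, so div: x = -1 or 17/3.

Answer: x ∈ {-1, 17/3}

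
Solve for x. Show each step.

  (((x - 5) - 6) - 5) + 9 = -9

Step 1. [(((x - 5) - 6) - 5) + 9 = -9] subtract 9: x sits inside (… + 9) ⇒ sub: ((x - 5) - 6) - 5 = -18.
Step 2. [((x - 5) - 6) - 5 = -18] the outer -5 inverts by adding 5. So sub: (x - 5) - 6 = -13.
Step 3. [(x - 5) - 6 = -13] -6 is outermost — add 6 both sides ⇒ sub: x - 5 = -7.
Step 4. [x - 5 = -7] -5 is outermost — add 5 both sides. So sub: x = -2.

Answer: x ∈ {-2}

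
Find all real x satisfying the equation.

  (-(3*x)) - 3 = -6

Step 1. [(-(3*x)) - 3 = -6] add 3: x sits inside (… - 3). So sub: -(3*x) = -3.
Step 2. [-(3*x) = -3] flip signs both sides. So neg: 3*x = 3.
Step 3. [3*x = 3] leading coefficient 3: divide by 3. So div: x = 1.

Answer: x ∈ {1}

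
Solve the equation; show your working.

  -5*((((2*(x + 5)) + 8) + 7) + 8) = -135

Step 1. [-5*((((2*(x + 5)) + 8) + 7) + 8) = -135] leading coefficient -5: divide by -5. So div: (((2*(x + 5)) + 8) + 7) + 8 = 27.
Step 2. [(((2*(x + 5)) + 8) + 7) + 8 = 27] 8 comes off first (subtract 8). So sub: ((2*(x + 5)) + 8) + 7 = 19.
Step 3. [((2*(x + 5)) + 8) + 7 = 19] subtract 7: x sits inside (… + 7). So sub: (2*(x + 5)) + 8 = 12.
Step 4. [(2*(x + 5)) + 8 = 12] 2 | LHS and 2 | 12: pull 2 out, so factor: (x + 5) + 4 = 6.
Step 5. [(x + 5) + 4 = 6] the outer +4 inverts by subtracting 4. So sub: x + 5 = 2.
Step 6. [x + 5 = 2] subtract 5: x sits inside (… + 5) ⇒ sub: x = -3.

Answer: x ∈ {-3}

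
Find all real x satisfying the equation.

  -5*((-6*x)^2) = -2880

Step 1. [-5*((-6*x)^2) = -2880] leading coefficient -5: divide by -5 ⇒ div: (-6*x)^2 = 576.
Step 2. [(-6*x)^2 = 576] 576 ≥ 0, LHS is (·)² — take ±√ ⇒ sqrt: -6*x = 24 or -24.
Step 3. [-6*x = 24 or -24] divide by the outer -6. So div: x = -4 or 4.

Answer: x ∈ {-4, 4}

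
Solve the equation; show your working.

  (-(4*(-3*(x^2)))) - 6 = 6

Step 1. [(-(4*(-3*(x^2)))) - 6 = 6] add 6: x sits inside (… - 6). So sub: -(4*(-3*(x^2))) = 12.
Step 2. [-(4*(-3*(x^2))) = 12] flip signs both sides. So neg: 4*(-3*(x^2)) = -12.
Step 3. [4*(-3*(x^2)) = -12] leading coefficient 4: divide by 4. So div: -3*(x^2) = -3.
Step 4. [-3*(x^2) = -3] -3 out front; divide by -3. So div: x^2 = 1.
Step 5. [x^2 = 1] √ both sides: 1 ≥ 0 gives two branches. So sqrt: x = 1 or -1.

Answer: x ∈ {-1, 1}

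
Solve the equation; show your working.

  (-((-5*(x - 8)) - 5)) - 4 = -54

Step 1. [(-((-5*(x - 8)) - 5)) - 4 = -54] 4 comes off first (add 4) ⇒ sub: -((-5*(x - 8)) - 5) = -50.
Step 2. [-((-5*(x - 8)) - 5) = -50] leading − — multiply by −1. So neg: (-5*(x - 8)) - 5 = 50.
Step 3. [(-5*(x - 8)) - 5 = 50] -5 | LHS and -5 | 50: pull -5 out ⇒ factor: (x - 8) + 1 = -10.
Step 4. [(x - 8) + 1 = -10] the outer +1 inverts by subtracting 1, so sub: x - 8 = -11.
Step 5. [x - 8 = -11] the outer -8 inverts by adding 8 ⇒ sub: x = -3.

Answer: x ∈ {-3}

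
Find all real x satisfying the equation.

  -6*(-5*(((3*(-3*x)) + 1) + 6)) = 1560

Step 1. [-6*(-5*(((3*(-3*x)) + 1) + 6)) = 1560] leading coefficient -6: divide by -6 ⇒ div: -5*(((3*(-3*x)) + 1) + 6) = -260.
Step 2. [-5*(((3*(-3*x)) + 1) + 6) = -260] leading coefficient -5: divide by -5, so div: ((3*(-3*x)) + 1) + 6 = 52.
Step 3. [((3*(-3*x)) + 1) + 6 = 52] +6 is outermost — subtract 6 both sides ⇒ sub: (3*(-3*x)) + 1 = 46.
Step 4. [(3*(-3*x)) + 1 = 46] +1 is outermost — subtract 1 both sides. So sub: 3*(-3*x) = 45.
Step 5. [3*(-3*x) = 45] 3 out front; divide by 3 ⇒ div: -3*x = 15.
Step 6. [-3*x = 15] divide by the outer -3, so div: x = -5.

Answer: x ∈ {-5}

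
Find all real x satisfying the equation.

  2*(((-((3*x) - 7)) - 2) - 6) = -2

Step 1. [2*(((-((3*x) - 7)) - 2) - 6) = -2] divide by the outer 2, so div: ((-((3*x) - 7)) - 2) - 6 = -1.
Step 2. [((-((3*x) - 7)) - 2) - 6 = -1] add 6: x sits inside (… - 6) ⇒ sub: (-((3*x) - 7)) - 2 = 5.
Step 3. [(-((3*x) - 7)) - 2 = 5] peel the -2: add 2 from each side. So sub: -((3*x) - 7) = 7.
Step 4. [-((3*x) - 7) = 7] flip signs both sides, so neg: (3*x) - 7 = -7.
Step 5. [(3*x) - 7 = -7] add 7: x sits inside (… - 7). So sub: 3*x = 0.
Step 6. [3*x = 0] 3 out front; divide by 3. So div: x = 0.

Answer: x ∈ {0}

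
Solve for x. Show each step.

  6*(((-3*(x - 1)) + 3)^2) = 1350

Step 1. [6*(((-3*(x - 1)) + 3)^2) = 1350] leading coefficient 6: divide by 6. So div: ((-3*(x - 1)) + 3)^2 = 225.
Step 2. [((-3*(x - 1)) + 3)^2 = 225] √ both sides: 225 ≥ 0 gives two branches, so sqrt: (-3*(x - 1)) + 3 = 15 or -15.
Step 3. [(-3*(x - 1)) + 3 = 15 or -15] -3 divides every term; factor it out. So factor: (x - 1) - 1 = -5 or 5.
Step 4. [(x - 1) - 1 = -5 or 5] the outer -1 inverts by adding 1, so sub: x - 1 = -4 or 6.
Step 5. [x - 1 = -4 or 6] -1 is outermost — add 1 both sides. So sub: x = -3 or 7.

Answer: x ∈ {-3, 7}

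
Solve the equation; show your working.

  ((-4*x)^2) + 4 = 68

Step 1. [((-4*x)^2) + 4 = 68] peel the +4: subtract 4 from each side, so sub: (-4*x)^2 = 64.
Step 2. [(-4*x)^2 = 64] LHS squared, RHS 64 ≥ 0: apply √ (±). So sqrt: -4*x = 8 or -8.
Step 3. [-4*x = 8 or -8] -4·(inner) — divide through by -4 ⇒ div: x = -2 or 2.

Answer: x ∈ {-2, 2}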